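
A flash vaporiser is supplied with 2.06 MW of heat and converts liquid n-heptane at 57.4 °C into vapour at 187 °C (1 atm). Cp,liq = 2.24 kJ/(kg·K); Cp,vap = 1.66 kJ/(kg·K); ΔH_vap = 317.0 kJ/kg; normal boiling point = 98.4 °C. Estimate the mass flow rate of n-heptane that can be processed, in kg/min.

Δh = 2.24×(98.4−57.4) + 317.0 + 1.66×(187−98.4) = 555.92 kJ/kg
Q = 2.06 MW = 2060 kJ/s = 123600 kJ/min
ṁ = Q/Δh = 123600 / 555.92 = 222.34 kg/min

ṁ = 222 kg/min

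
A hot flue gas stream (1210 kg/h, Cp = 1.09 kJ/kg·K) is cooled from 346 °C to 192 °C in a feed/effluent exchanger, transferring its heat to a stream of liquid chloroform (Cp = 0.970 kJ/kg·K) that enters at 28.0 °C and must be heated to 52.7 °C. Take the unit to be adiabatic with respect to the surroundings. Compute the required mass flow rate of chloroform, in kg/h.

Heat released by hot stream: Q = 1210 × 1.09 × (346 − 192) = 203110 kJ/h
Energy balance on cold side (adiabatic exchanger): Q = ṁ_c·Cp_c·(T_c,out − T_c,in)
ṁ_c = 203110 / [0.970 × (52.7 − 28.0)] = 8477.4 kg/h

ṁ_c = 8480 kg/h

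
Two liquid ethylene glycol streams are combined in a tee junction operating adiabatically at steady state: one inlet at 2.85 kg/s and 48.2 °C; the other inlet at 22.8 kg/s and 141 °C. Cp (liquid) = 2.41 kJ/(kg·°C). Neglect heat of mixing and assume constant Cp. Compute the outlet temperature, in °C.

Adiabatic, steady state ⇒ Σ ṁᵢCp,ᵢ(T_out − Tᵢ) = 0
T_out = Σ ṁᵢCp,ᵢTᵢ / Σ ṁᵢCp,ᵢ
      = 8078.7 / 61.817 = 130.69 °C

T_out = 131 °C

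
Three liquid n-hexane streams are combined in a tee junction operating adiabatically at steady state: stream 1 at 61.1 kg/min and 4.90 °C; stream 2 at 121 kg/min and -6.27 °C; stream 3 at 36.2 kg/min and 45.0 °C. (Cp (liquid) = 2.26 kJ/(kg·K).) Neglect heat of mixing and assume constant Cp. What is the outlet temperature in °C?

T_out = 5.36 °C

Energy balance with Q = 0: Σ ṁᵢCp,ᵢ(T_out − Tᵢ) = 0
T_out = Σ ṁᵢCp,ᵢTᵢ / Σ ṁᵢCp,ᵢ
      = 2643.6 / 493.36 = 5.3583 °C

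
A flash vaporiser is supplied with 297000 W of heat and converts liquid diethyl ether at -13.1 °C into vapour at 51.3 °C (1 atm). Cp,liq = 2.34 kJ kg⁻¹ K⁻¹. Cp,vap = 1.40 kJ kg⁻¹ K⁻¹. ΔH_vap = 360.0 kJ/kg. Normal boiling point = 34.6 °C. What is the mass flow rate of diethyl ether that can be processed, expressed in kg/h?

Δh = 2.34×(34.6−-13.1) + 360.0 + 1.40×(51.3−34.6) = 495 kJ/kg
Q = 297000 W = 297 kJ/s = 1.0692e+06 kJ/h
ṁ = Q/Δh = 1.0692e+06 / 495 = 2160 kg/h

ṁ = 2160 kg/h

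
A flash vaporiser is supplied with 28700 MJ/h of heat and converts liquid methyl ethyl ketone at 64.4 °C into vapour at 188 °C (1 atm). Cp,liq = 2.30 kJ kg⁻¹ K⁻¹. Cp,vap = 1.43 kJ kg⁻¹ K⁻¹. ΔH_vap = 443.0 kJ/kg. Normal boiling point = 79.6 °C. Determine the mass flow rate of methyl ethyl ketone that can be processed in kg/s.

ṁ = 12.6 kg/s

Δh = 2.30×(79.6−64.4) + 443.0 + 1.43×(188−79.6) = 632.97 kJ/kg
Q = 28700 MJ/h = 7972.2 kJ/s = 7972.2 kJ/s
ṁ = Q/Δh = 7972.2 / 632.97 = 12.595 kg/s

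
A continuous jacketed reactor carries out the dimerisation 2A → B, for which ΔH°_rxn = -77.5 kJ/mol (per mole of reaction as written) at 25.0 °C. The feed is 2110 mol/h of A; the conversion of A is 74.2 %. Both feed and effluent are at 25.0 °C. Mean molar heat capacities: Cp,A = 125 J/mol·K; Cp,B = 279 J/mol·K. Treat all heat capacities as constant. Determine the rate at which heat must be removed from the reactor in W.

Extent of reaction ξ = 0.742 × 2110 / 2 = 782.81 mol/h
Reaction term: ξ·ΔH°_rxn = 782.81 × -77.5 = -60668 kJ/h
Q = ΔH = -60668 kJ/h = -16.852 kW
Heat removed = 16852 W

Q_out = 16900 W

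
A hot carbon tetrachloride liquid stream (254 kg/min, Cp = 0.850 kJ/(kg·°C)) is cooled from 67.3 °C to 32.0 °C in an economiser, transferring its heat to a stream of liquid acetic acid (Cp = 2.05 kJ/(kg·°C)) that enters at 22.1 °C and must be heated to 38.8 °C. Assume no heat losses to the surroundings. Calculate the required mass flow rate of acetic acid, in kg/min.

ṁ_c = 223 kg/min

Heat released by hot stream: Q = 254 × 0.850 × (67.3 − 32.0) = 7621.3 kJ/min
Energy balance on cold side (adiabatic exchanger): Q = ṁ_c·Cp_c·(T_c,out − T_c,in)
ṁ_c = 7621.3 / [2.05 × (38.8 − 22.1)] = 222.62 kg/min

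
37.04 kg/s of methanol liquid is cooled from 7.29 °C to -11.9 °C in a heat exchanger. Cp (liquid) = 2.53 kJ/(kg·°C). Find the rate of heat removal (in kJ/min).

Q = ṁ·Cp·ΔT = 37.04 × 2.53 × (-11.9 − 7.29) = -1798.3 kJ/s
Cooling duty = 107900 kJ/min

Q_c = 108000 kJ/min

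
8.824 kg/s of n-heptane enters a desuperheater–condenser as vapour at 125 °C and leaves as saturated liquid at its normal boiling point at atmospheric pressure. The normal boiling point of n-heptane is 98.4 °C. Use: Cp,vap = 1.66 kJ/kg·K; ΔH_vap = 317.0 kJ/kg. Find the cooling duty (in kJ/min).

Q_c = 191000 kJ/min

vapour 125→98.4 °C: -44.156 kJ/kg
condensation at 98.4 °C: -317 kJ/kg
Δh = -44.156 + -317 = -361.16 kJ/kg
Q = ṁ·Δh = 8.824 kg/s × -361.16 kJ/kg = -3186.8 kJ/s
|Q| = 3186.8 kW = 191210 kJ/min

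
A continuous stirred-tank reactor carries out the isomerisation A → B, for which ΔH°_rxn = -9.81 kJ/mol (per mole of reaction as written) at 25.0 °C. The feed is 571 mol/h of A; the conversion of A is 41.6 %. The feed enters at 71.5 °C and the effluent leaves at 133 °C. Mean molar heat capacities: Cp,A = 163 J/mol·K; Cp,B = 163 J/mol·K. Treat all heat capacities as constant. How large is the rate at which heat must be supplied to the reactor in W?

Q_in = 943 W

Extent of reaction ξ = 0.416 × 571 = 237.54 mol/h
Reaction term: ξ·ΔH°_rxn = 237.54 × -9.81 = -2330.2 kJ/h
Sensible, feed 71.5→25 °C: -4327.9 kJ/h
Outlet flows (mol/h): A 333.46, B 237.54
Sensible, products 25→133 °C: 10052 kJ/h
Q = ΔH = 3393.8 kJ/h = 0.94271 kW
Heat supplied = 942.71 W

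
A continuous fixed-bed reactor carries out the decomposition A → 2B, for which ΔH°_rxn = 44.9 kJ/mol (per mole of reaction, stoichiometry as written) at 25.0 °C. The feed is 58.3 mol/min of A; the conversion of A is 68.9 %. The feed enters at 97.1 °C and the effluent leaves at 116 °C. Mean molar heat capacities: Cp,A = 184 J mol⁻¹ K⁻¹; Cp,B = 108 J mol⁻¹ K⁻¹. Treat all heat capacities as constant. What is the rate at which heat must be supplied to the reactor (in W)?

Q_in = 35400 W

Extent of reaction ξ = 0.689 × 58.3 = 40.169 mol/min
Reaction term: ξ·ΔH°_rxn = 40.169 × 44.9 = 1803.6 kJ/min
Sensible, feed 97.1→25 °C: -773.43 kJ/min
Outlet flows (mol/min): A 18.131, B 80.337
Sensible, products 25→116 °C: 1093.1 kJ/min
Q = ΔH = 2123.3 kJ/min = 35.388 kW
Heat supplied = 35388 W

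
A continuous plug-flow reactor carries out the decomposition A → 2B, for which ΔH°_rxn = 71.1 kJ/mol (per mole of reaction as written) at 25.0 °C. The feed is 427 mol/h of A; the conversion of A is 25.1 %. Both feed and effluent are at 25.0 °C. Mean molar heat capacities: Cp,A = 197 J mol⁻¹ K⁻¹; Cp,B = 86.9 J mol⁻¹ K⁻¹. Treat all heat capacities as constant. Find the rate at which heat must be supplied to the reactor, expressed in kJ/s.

Q_in = 2.12 kJ/s

Extent of reaction ξ = 0.251 × 427 = 107.18 mol/h
Reaction term: ξ·ΔH°_rxn = 107.18 × 71.1 = 7620.3 kJ/h
Q = ΔH = 7620.3 kJ/h = 2.1167 kW
Heat supplied = 2.1167 kJ/s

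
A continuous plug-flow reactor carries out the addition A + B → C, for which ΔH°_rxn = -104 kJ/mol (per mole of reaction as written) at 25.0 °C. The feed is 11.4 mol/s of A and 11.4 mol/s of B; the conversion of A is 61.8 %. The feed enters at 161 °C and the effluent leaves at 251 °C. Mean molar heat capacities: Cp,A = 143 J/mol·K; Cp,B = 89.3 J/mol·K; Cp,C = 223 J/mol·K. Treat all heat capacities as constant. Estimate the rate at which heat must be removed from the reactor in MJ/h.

Q_out = 1830 MJ/h

Extent of reaction ξ = 0.618 × 11.4 = 7.0452 mol/s
Reaction term: ξ·ΔH°_rxn = 7.0452 × -104 = -732.7 kJ/s
Sensible, feed 161→25 °C: -360.16 kJ/s
Outlet flows (mol/s): A 4.3548, B 4.3548, C 7.0452
Sensible, products 25→251 °C: 583.69 kJ/s
Q = ΔH = -509.17 kJ/s = -509.17 kW
Heat removed = 1833 MJ/h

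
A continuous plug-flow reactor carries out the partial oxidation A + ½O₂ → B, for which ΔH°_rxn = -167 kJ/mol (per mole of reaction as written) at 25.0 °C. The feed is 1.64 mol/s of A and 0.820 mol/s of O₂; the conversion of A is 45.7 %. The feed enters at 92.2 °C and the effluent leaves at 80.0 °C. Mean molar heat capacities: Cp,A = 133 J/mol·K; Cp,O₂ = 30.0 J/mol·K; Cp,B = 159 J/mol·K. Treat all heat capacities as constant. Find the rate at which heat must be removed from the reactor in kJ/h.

Extent of reaction ξ = 0.457 × 1.64 = 0.74948 mol/s
Reaction term: ξ·ΔH°_rxn = 0.74948 × -167 = -125.16 kJ/s
Sensible, feed 92.2→25 °C: -16.311 kJ/s
Outlet flows (mol/s): A 0.89052, O₂ 0.44526, B 0.74948
Sensible, products 25→80.0 °C: 13.803 kJ/s
Q = ΔH = -127.67 kJ/s = -127.67 kW
Heat removed = 459620 kJ/h

Q_out = 460000 kJ/h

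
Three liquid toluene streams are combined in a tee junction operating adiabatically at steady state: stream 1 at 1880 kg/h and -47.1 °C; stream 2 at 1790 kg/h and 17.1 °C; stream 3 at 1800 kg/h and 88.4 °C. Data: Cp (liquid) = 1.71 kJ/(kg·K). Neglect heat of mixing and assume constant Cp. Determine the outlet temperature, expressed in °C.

T_out = 18.5 °C

Adiabatic, steady state ⇒ Σ ṁᵢCp,ᵢ(T_out − Tᵢ) = 0
T_out = Σ ṁᵢCp,ᵢTᵢ / Σ ṁᵢCp,ᵢ
      = 173020 / 9353.7 = 18.497 °C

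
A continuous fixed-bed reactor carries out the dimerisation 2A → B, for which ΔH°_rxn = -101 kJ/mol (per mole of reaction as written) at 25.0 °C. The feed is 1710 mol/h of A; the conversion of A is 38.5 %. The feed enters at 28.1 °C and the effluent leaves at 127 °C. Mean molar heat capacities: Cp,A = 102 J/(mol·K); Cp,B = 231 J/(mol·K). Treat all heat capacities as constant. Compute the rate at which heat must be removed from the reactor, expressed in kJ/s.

Extent of reaction ξ = 0.385 × 1710 / 2 = 329.18 mol/h
Reaction term: ξ·ΔH°_rxn = 329.18 × -101 = -33247 kJ/h
Sensible, feed 28.1→25 °C: -540.7 kJ/h
Outlet flows (mol/h): A 1051.7, B 329.18
Sensible, products 25→127 °C: 18697 kJ/h
Q = ΔH = -15090 kJ/h = -4.1917 kW
Heat removed = 4.1917 kJ/s

Q_out = 4.19 kJ/s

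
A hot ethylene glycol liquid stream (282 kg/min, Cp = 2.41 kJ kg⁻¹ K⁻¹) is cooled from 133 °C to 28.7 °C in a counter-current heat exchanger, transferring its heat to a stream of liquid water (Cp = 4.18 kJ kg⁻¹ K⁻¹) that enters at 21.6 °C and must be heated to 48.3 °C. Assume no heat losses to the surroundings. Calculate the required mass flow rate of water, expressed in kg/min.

ṁ_c = 635 kg/min

Heat released by hot stream: Q = 282 × 2.41 × (133 − 28.7) = 70884 kJ/min
Energy balance on cold side (adiabatic exchanger): Q = ṁ_c·Cp_c·(T_c,out − T_c,in)
ṁ_c = 70884 / [4.18 × (48.3 − 21.6)] = 635.13 kg/min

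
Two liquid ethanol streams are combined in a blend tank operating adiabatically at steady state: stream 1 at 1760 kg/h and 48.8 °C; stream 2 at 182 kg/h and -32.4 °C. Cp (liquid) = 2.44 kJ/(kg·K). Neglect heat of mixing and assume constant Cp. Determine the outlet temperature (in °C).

T_out = 41.2 °C

No heat crosses the boundary, so H_out = H_in.
Σ ṁᵢCp,ᵢTᵢ = 1760×2.44×48.8 + 182×2.44×-32.4 = 195180
Σ ṁᵢCp,ᵢ = 1760×2.44 + 182×2.44 = 4738.5
T_out = 195180 / 4738.5 = 41.19 °C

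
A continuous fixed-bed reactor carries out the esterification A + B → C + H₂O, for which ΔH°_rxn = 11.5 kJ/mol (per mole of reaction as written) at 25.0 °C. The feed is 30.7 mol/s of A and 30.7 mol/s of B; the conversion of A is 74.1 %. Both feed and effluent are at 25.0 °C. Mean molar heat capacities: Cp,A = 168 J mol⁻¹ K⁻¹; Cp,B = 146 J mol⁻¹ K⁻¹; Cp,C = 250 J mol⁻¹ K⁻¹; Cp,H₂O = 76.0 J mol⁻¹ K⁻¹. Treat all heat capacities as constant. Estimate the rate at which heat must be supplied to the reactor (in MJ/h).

Extent of reaction ξ = 0.741 × 30.7 = 22.749 mol/s
Reaction term: ξ·ΔH°_rxn = 22.749 × 11.5 = 261.61 kJ/s
Q = ΔH = 261.61 kJ/s = 261.61 kW
Heat supplied = 941.8 MJ/h

Q_in = 942 MJ/h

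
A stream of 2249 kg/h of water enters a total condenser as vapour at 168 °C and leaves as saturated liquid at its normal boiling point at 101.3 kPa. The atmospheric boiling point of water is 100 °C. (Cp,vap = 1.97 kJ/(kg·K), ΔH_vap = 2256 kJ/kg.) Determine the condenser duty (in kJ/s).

Q_c = 1490 kJ/s

vapour 168→100 °C: -133.96 kJ/kg
condensation at 100 °C: -2256 kJ/kg
Δh = -133.96 + -2256 = -2390 kJ/kg
Q = ṁ·Δh = 2249 kg/h × -2390 kJ/kg = -5.375e+06 kJ/h
|Q| = 1493.1 kW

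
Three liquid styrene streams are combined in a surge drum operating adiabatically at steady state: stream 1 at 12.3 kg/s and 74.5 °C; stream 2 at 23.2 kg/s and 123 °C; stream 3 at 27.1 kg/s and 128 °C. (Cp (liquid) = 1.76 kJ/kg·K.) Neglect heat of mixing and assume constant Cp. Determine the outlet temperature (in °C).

T_out = 116 °C

Energy balance with Q = 0: Σ ṁᵢCp,ᵢ(T_out − Tᵢ) = 0
T_out = Σ ṁᵢCp,ᵢTᵢ / Σ ṁᵢCp,ᵢ
      = 12740 / 110.18 = 115.63 °C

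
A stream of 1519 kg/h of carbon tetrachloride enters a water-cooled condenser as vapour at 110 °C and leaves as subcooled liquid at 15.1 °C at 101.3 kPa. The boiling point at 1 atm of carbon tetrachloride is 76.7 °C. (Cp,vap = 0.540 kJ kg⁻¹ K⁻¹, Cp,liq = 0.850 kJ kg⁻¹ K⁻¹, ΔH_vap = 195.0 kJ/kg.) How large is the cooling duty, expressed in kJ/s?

Q_c = 112 kJ/s

vapour 110→76.7 °C: -17.982 kJ/kg
condensation at 76.7 °C: -195 kJ/kg
liquid 76.7→15.1 °C: -52.36 kJ/kg
Δh = -17.982 + -195 + -52.36 = -265.34 kJ/kg
Q = ṁ·Δh = 1519 kg/h × -265.34 kJ/kg = -403050 kJ/h
|Q| = 111.96 kW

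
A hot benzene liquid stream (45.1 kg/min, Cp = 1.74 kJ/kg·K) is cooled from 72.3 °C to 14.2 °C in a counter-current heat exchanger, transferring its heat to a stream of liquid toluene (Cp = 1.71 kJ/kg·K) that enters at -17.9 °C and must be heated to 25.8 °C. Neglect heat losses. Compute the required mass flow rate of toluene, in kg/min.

Heat released by hot stream: Q = 45.1 × 1.74 × (72.3 − 14.2) = 4559.3 kJ/min
Energy balance on cold side (adiabatic exchanger): Q = ṁ_c·Cp_c·(T_c,out − T_c,in)
ṁ_c = 4559.3 / [1.71 × (25.8 − -17.9)] = 61.013 kg/min

ṁ_c = 61.0 kg/min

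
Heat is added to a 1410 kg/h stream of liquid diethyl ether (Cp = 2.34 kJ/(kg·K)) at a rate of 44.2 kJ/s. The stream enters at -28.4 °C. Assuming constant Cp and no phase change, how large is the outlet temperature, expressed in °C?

T_out = 19.8 °C

Q = 44.2 kJ/s = 159120 kJ/h
ΔT = Q/(ṁ·Cp) = 159120/(1410×2.34) = 48.227 K
T_out = -28.4 + 48.227 = 19.827 °C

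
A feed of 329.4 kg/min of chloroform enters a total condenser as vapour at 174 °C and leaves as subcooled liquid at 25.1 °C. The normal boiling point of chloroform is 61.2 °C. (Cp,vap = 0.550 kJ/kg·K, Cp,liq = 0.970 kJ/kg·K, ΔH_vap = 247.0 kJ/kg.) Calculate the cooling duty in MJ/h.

vapour 174→61.2 °C: -62.04 kJ/kg
condensation at 61.2 °C: -247 kJ/kg
liquid 61.2→25.1 °C: -35.017 kJ/kg
Δh = -62.04 + -247 + -35.017 = -344.06 kJ/kg
Q = ṁ·Δh = 329.4 kg/min × -344.06 kJ/kg = -113330 kJ/min
|Q| = 1888.9 kW = 6799.9 MJ/h

Q_c = 6800 MJ/h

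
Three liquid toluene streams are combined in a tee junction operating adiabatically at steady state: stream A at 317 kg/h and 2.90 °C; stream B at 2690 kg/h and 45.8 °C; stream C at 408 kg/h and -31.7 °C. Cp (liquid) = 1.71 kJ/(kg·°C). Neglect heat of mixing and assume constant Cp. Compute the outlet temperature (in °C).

Energy balance with Q = 0: Σ ṁᵢCp,ᵢ(T_out − Tᵢ) = 0
Σ ṁᵢCp,ᵢTᵢ = 317×1.71×2.90 + 2690×1.71×45.8 + 408×1.71×-31.7 = 190130
Σ ṁᵢCp,ᵢ = 317×1.71 + 2690×1.71 + 408×1.71 = 5839.6
T_out = 190130 / 5839.6 = 32.559 °C

T_out = 32.6 °C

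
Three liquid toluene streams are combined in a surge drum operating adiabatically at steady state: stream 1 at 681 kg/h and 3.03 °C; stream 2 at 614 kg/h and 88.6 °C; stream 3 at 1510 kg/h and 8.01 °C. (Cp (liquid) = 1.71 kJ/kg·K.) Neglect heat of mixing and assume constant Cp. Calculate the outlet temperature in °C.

Energy balance with Q = 0: Σ ṁᵢCp,ᵢ(T_out − Tᵢ) = 0
T_out = Σ ṁᵢCp,ᵢTᵢ / Σ ṁᵢCp,ᵢ
      = 117240 / 4796.6 = 24.442 °C

T_out = 24.4 °C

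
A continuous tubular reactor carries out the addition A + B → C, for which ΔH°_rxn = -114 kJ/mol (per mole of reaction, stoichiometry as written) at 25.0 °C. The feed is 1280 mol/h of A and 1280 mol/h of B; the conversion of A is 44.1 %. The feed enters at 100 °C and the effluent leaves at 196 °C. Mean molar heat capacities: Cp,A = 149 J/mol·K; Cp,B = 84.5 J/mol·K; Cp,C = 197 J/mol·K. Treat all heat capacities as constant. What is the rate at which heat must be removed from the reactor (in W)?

Extent of reaction ξ = 0.441 × 1280 = 564.48 mol/h
Reaction term: ξ·ΔH°_rxn = 564.48 × -114 = -64351 kJ/h
Sensible, feed 100→25 °C: -22416 kJ/h
Outlet flows (mol/h): A 715.52, B 715.52, C 564.48
Sensible, products 25→196 °C: 47585 kJ/h
Q = ΔH = -39181 kJ/h = -10.884 kW
Heat removed = 10884 W

Q_out = 10900 W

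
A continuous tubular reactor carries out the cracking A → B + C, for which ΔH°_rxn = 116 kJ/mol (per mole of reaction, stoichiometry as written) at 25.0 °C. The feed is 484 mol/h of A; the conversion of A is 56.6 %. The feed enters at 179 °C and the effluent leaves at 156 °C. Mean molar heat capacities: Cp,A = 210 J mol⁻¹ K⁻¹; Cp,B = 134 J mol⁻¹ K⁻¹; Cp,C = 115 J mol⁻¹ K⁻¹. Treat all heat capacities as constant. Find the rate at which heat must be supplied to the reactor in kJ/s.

Extent of reaction ξ = 0.566 × 484 = 273.94 mol/h
Reaction term: ξ·ΔH°_rxn = 273.94 × 116 = 31778 kJ/h
Sensible, feed 179→25 °C: -15653 kJ/h
Outlet flows (mol/h): A 210.06, B 273.94, C 273.94
Sensible, products 25→156 °C: 14714 kJ/h
Q = ΔH = 30839 kJ/h = 8.5665 kW
Heat supplied = 8.5665 kJ/s

Q_in = 8.57 kJ/s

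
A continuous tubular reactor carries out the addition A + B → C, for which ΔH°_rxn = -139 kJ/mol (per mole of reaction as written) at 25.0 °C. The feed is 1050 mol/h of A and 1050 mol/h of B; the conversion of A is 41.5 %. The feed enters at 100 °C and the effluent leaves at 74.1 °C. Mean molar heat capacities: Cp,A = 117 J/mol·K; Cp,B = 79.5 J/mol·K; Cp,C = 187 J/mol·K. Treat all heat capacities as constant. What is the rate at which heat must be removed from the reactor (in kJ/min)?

Q_out = 1100 kJ/min

Extent of reaction ξ = 0.415 × 1050 = 435.75 mol/h
Reaction term: ξ·ΔH°_rxn = 435.75 × -139 = -60569 kJ/h
Sensible, feed 100→25 °C: -15474 kJ/h
Outlet flows (mol/h): A 614.25, B 614.25, C 435.75
Sensible, products 25→74.1 °C: 9927.3 kJ/h
Q = ΔH = -66116 kJ/h = -18.366 kW
Heat removed = 1101.9 kJ/min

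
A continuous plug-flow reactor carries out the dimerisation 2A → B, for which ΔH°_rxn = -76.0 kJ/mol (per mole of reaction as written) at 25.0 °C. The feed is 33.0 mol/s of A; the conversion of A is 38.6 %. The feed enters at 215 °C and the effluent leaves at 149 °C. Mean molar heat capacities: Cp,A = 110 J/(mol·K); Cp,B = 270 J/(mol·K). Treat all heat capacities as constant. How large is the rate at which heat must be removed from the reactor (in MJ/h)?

Extent of reaction ξ = 0.386 × 33.0 / 2 = 6.369 mol/s
Reaction term: ξ·ΔH°_rxn = 6.369 × -76.0 = -484.04 kJ/s
Sensible, feed 215→25 °C: -689.7 kJ/s
Outlet flows (mol/s): A 20.262, B 6.369
Sensible, products 25→149 °C: 489.61 kJ/s
Q = ΔH = -684.14 kJ/s = -684.14 kW
Heat removed = 2462.9 MJ/h

Q_out = 2460 MJ/h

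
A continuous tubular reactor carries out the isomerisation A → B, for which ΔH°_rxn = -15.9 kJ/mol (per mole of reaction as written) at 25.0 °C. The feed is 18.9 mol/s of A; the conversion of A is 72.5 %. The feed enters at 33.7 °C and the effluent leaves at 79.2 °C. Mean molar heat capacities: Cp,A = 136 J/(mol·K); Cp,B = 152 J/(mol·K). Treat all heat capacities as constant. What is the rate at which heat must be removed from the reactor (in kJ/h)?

Q_out = 321000 kJ/h

Extent of reaction ξ = 0.725 × 18.9 = 13.702 mol/s
Reaction term: ξ·ΔH°_rxn = 13.702 × -15.9 = -217.87 kJ/s
Sensible, feed 33.7→25 °C: -22.362 kJ/s
Outlet flows (mol/s): A 5.1975, B 13.702
Sensible, products 25→79.2 °C: 151.2 kJ/s
Q = ΔH = -89.034 kJ/s = -89.034 kW
Heat removed = 320520 kJ/h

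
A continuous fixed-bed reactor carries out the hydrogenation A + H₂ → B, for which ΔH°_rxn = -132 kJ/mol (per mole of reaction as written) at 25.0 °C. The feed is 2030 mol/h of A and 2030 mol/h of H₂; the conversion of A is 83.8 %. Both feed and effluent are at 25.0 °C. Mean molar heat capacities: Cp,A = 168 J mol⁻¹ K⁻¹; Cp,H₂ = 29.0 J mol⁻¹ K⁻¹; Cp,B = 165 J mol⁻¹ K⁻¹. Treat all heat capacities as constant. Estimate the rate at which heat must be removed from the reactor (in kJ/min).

Extent of reaction ξ = 0.838 × 2030 = 1701.1 mol/h
Reaction term: ξ·ΔH°_rxn = 1701.1 × -132 = -224550 kJ/h
Q = ΔH = -224550 kJ/h = -62.375 kW
Heat removed = 3742.5 kJ/min

Q_out = 3740 kJ/min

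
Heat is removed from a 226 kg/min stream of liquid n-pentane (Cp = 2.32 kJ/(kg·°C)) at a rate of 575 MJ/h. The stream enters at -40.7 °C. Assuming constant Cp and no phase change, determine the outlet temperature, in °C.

T_out = -59.0 °C

Q = 575 MJ/h = 9583.3 kJ/min
ΔT = Q/(ṁ·Cp) = 9583.3/(226×2.32) = 18.278 K
T_out = -40.7 − 18.278 = -58.978 °C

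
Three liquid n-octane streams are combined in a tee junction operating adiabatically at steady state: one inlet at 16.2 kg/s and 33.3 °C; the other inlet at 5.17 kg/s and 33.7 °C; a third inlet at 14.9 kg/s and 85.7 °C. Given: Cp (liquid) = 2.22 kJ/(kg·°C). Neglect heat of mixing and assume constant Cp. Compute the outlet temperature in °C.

T_out = 54.9 °C

Energy balance with Q = 0: Σ ṁᵢCp,ᵢ(T_out − Tᵢ) = 0
Σ ṁᵢCp,ᵢTᵢ = 16.2×2.22×33.3 + 5.17×2.22×33.7 + 14.9×2.22×85.7 = 4419.2
Σ ṁᵢCp,ᵢ = 16.2×2.22 + 5.17×2.22 + 14.9×2.22 = 80.519
T_out = 4419.2 / 80.519 = 54.883 °C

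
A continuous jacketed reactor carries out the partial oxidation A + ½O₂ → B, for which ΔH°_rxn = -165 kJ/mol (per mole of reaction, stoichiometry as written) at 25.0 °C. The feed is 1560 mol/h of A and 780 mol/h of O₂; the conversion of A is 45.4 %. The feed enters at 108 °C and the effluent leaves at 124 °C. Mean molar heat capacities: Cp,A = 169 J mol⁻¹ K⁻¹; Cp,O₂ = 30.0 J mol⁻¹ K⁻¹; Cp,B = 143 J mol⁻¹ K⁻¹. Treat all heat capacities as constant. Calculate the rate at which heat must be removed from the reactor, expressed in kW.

Q_out = 32.0 kW

Extent of reaction ξ = 0.454 × 1560 = 708.24 mol/h
Reaction term: ξ·ΔH°_rxn = 708.24 × -165 = -116860 kJ/h
Sensible, feed 108→25 °C: -23824 kJ/h
Outlet flows (mol/h): A 851.76, O₂ 425.88, B 708.24
Sensible, products 25→124 °C: 25542 kJ/h
Q = ΔH = -115140 kJ/h = -31.984 kW
Heat removed = 31.984 kW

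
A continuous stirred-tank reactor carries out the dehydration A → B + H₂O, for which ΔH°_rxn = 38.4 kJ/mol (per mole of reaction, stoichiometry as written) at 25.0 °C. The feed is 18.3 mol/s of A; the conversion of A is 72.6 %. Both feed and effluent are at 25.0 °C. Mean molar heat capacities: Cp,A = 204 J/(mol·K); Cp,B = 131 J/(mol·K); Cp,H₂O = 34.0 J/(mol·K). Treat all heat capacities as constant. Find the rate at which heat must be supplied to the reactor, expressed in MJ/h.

Q_in = 1840 MJ/h

Extent of reaction ξ = 0.726 × 18.3 = 13.286 mol/s
Reaction term: ξ·ΔH°_rxn = 13.286 × 38.4 = 510.17 kJ/s
Q = ΔH = 510.17 kJ/s = 510.17 kW
Heat supplied = 1836.6 MJ/h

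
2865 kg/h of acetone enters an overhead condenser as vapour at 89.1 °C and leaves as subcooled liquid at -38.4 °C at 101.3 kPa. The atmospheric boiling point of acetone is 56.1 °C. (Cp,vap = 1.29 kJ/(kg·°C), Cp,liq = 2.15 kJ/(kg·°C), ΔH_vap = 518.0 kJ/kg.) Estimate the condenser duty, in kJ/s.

vapour 89.1→56.1 °C: -42.57 kJ/kg
condensation at 56.1 °C: -518 kJ/kg
liquid 56.1→-38.4 °C: -203.17 kJ/kg
Δh = -42.57 + -518 + -203.17 = -763.75 kJ/kg
Q = ṁ·Δh = 2865 kg/h × -763.75 kJ/kg = -2.1881e+06 kJ/h
|Q| = 607.81 kW

Q_c = 608 kJ/s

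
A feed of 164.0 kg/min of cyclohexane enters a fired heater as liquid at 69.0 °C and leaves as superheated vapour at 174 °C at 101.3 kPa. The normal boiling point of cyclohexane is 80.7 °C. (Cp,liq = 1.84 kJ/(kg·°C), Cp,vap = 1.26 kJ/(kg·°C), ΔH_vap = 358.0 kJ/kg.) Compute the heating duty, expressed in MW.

liquid 69.0→80.7 °C: 21.528 kJ/kg
vaporisation at 80.7 °C: 358 kJ/kg
vapour 80.7→174 °C: 117.56 kJ/kg
Δh = 21.528 + 358 + 117.56 = 497.09 kJ/kg
Q = ṁ·Δh = 164.0 kg/min × 497.09 kJ/kg = 81522 kJ/min
|Q| = 1358.7 kW = 1.3587 MW

Q = 1.36 MW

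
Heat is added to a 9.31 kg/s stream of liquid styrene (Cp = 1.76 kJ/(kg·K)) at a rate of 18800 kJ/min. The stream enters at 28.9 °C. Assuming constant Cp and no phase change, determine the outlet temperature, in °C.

T_out = 48.0 °C

Q = 18800 kJ/min = 313.33 kJ/s
ΔT = Q/(ṁ·Cp) = 313.33/(9.31×1.76) = 19.122 K
T_out = 28.9 + 19.122 = 48.022 °C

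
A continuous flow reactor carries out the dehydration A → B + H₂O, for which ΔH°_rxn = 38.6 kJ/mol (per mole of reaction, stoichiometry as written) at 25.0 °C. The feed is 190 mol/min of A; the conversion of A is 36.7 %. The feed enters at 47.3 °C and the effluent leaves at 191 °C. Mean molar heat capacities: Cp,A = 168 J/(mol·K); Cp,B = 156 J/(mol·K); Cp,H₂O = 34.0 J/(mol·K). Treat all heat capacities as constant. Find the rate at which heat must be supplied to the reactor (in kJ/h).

Extent of reaction ξ = 0.367 × 190 = 69.73 mol/min
Reaction term: ξ·ΔH°_rxn = 69.73 × 38.6 = 2691.6 kJ/min
Sensible, feed 47.3→25 °C: -711.82 kJ/min
Outlet flows (mol/min): A 120.27, B 69.73, H₂O 69.73
Sensible, products 25→191 °C: 5553.4 kJ/min
Q = ΔH = 7533.1 kJ/min = 125.55 kW
Heat supplied = 451990 kJ/h

Q_in = 452000 kJ/h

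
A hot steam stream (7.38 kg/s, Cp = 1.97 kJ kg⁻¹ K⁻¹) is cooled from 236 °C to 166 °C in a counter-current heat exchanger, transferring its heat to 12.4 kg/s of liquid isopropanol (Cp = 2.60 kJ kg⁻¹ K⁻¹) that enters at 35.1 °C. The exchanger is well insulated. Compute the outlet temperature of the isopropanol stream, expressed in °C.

Heat released by hot stream: Q = 7.38 × 1.97 × (236 − 166) = 1017.7 kJ/s
Energy balance on cold side (adiabatic exchanger): Q = ṁ_c·Cp_c·(T_c,out − T_c,in)
T_c,out = 35.1 + 1017.7/(12.4 × 2.60) = 66.666 °C

T_c,out = 66.7 °C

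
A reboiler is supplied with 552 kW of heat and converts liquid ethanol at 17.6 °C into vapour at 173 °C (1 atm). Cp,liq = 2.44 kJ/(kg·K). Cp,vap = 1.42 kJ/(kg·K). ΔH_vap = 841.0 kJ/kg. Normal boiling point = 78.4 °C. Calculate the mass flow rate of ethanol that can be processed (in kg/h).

ṁ = 1770 kg/h

Δh = 2.44×(78.4−17.6) + 841.0 + 1.42×(173−78.4) = 1123.7 kJ/kg
Q = 552 kW = 552 kJ/s = 1.9872e+06 kJ/h
ṁ = Q/Δh = 1.9872e+06 / 1123.7 = 1768.5 kg/h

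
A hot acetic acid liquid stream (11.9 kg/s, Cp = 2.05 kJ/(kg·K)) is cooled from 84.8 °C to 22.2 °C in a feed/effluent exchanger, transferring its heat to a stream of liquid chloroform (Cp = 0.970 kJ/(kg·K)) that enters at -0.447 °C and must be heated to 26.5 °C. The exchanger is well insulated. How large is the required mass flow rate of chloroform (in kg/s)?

ṁ_c = 58.4 kg/s

Heat released by hot stream: Q = 11.9 × 2.05 × (84.8 − 22.2) = 1527.1 kJ/s
Energy balance on cold side (adiabatic exchanger): Q = ṁ_c·Cp_c·(T_c,out − T_c,in)
ṁ_c = 1527.1 / [0.970 × (26.5 − -0.447)] = 58.424 kg/s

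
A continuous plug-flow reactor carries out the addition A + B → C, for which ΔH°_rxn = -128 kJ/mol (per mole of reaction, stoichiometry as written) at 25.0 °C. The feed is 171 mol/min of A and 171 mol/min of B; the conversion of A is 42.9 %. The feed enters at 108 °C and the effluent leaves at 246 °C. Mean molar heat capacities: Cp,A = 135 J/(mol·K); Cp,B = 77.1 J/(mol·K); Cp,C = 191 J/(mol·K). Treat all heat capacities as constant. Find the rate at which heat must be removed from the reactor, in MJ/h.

Q_out = 284 MJ/h

Extent of reaction ξ = 0.429 × 171 = 73.359 mol/min
Reaction term: ξ·ΔH°_rxn = 73.359 × -128 = -9390 kJ/min
Sensible, feed 108→25 °C: -3010.3 kJ/min
Outlet flows (mol/min): A 97.641, B 97.641, C 73.359
Sensible, products 25→246 °C: 7673.4 kJ/min
Q = ΔH = -4726.9 kJ/min = -78.782 kW
Heat removed = 283.61 MJ/h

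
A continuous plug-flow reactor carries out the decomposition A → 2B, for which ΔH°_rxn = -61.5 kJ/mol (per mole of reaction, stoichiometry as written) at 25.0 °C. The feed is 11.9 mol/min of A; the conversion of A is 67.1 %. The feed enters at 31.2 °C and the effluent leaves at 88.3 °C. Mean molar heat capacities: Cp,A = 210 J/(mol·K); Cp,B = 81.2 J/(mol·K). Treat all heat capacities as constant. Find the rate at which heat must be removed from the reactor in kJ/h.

Q_out = 22300 kJ/h

Extent of reaction ξ = 0.671 × 11.9 = 7.9849 mol/min
Reaction term: ξ·ΔH°_rxn = 7.9849 × -61.5 = -491.07 kJ/min
Sensible, feed 31.2→25 °C: -15.494 kJ/min
Outlet flows (mol/min): A 3.9151, B 15.97
Sensible, products 25→88.3 °C: 134.13 kJ/min
Q = ΔH = -372.44 kJ/min = -6.2073 kW
Heat removed = 22346 kJ/h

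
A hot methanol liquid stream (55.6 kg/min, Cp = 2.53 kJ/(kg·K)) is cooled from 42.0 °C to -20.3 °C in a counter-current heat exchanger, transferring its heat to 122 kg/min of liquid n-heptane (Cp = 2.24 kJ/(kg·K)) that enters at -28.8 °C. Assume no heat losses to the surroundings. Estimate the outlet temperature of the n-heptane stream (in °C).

Heat released by hot stream: Q = 55.6 × 2.53 × (42.0 − -20.3) = 8763.6 kJ/min
Energy balance on cold side (adiabatic exchanger): Q = ṁ_c·Cp_c·(T_c,out − T_c,in)
T_c,out = -28.8 + 8763.6/(122 × 2.24) = 3.2683 °C

T_c,out = 3.27 °C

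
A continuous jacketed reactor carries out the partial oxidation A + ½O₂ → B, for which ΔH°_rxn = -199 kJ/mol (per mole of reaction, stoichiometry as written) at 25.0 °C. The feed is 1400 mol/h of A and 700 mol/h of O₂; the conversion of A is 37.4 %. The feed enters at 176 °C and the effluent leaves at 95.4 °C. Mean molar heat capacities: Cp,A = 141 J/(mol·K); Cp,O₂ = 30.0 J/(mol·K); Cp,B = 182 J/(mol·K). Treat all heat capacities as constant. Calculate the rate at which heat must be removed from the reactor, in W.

Q_out = 33600 W

Extent of reaction ξ = 0.374 × 1400 = 523.6 mol/h
Reaction term: ξ·ΔH°_rxn = 523.6 × -199 = -104200 kJ/h
Sensible, feed 176→25 °C: -32978 kJ/h
Outlet flows (mol/h): A 876.4, O₂ 438.2, B 523.6
Sensible, products 25→95.4 °C: 16334 kJ/h
Q = ΔH = -120840 kJ/h = -33.567 kW
Heat removed = 33567 W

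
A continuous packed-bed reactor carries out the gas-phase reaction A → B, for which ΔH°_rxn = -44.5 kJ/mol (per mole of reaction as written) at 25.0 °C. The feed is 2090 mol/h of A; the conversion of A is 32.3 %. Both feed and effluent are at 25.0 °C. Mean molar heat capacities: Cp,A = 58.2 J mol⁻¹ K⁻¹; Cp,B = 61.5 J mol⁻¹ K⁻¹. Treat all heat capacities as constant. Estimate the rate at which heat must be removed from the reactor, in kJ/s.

Extent of reaction ξ = 0.323 × 2090 = 675.07 mol/h
Reaction term: ξ·ΔH°_rxn = 675.07 × -44.5 = -30041 kJ/h
Q = ΔH = -30041 kJ/h = -8.3446 kW
Heat removed = 8.3446 kJ/s

Q_out = 8.34 kJ/s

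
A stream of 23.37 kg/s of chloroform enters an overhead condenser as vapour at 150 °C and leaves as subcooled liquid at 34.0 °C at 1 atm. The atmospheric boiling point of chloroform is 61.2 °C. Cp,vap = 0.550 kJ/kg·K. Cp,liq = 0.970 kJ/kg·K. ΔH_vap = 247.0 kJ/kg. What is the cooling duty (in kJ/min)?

vapour 150→61.2 °C: -48.84 kJ/kg
condensation at 61.2 °C: -247 kJ/kg
liquid 61.2→34.0 °C: -26.384 kJ/kg
Δh = -48.84 + -247 + -26.384 = -322.22 kJ/kg
Q = ṁ·Δh = 23.37 kg/s × -322.22 kJ/kg = -7530.4 kJ/s
|Q| = 7530.4 kW = 451820 kJ/min

Q_c = 452000 kJ/min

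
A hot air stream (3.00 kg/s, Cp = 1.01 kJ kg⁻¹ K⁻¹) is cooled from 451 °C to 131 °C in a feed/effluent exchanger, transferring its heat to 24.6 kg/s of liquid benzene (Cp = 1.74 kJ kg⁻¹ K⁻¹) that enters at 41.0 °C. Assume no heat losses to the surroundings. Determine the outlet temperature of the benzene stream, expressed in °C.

T_c,out = 63.7 °C

Heat released by hot stream: Q = 3.00 × 1.01 × (451 − 131) = 969.6 kJ/s
Energy balance on cold side (adiabatic exchanger): Q = ṁ_c·Cp_c·(T_c,out − T_c,in)
T_c,out = 41.0 + 969.6/(24.6 × 1.74) = 63.652 °C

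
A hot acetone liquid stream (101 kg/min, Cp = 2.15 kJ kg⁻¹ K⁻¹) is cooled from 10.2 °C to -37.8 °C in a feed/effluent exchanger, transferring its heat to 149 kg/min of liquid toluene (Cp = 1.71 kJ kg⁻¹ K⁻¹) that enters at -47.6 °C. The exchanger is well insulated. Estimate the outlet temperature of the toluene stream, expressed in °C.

T_c,out = -6.69 °C

Heat released by hot stream: Q = 101 × 2.15 × (10.2 − -37.8) = 10423 kJ/min
Energy balance on cold side (adiabatic exchanger): Q = ṁ_c·Cp_c·(T_c,out − T_c,in)
T_c,out = -47.6 + 10423/(149 × 1.71) = -6.691 °C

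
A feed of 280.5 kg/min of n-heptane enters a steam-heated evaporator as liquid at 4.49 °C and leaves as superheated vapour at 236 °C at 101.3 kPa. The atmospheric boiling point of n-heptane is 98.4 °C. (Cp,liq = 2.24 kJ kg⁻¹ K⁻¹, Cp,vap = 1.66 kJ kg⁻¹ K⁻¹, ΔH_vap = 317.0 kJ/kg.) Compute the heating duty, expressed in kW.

Q = 3530 kW

liquid 4.49→98.4 °C: 210.36 kJ/kg
vaporisation at 98.4 °C: 317 kJ/kg
vapour 98.4→236 °C: 228.42 kJ/kg
Δh = 210.36 + 317 + 228.42 = 755.77 kJ/kg
Q = ṁ·Δh = 280.5 kg/min × 755.77 kJ/kg = 211990 kJ/min
|Q| = 3533.2 kW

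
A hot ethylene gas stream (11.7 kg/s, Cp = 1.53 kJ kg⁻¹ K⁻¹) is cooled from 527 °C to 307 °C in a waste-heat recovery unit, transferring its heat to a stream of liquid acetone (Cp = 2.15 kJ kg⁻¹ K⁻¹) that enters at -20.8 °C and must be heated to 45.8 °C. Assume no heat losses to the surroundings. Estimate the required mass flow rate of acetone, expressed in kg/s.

ṁ_c = 27.5 kg/s

Heat released by hot stream: Q = 11.7 × 1.53 × (527 − 307) = 3938.2 kJ/s
Energy balance on cold side (adiabatic exchanger): Q = ṁ_c·Cp_c·(T_c,out − T_c,in)
ṁ_c = 3938.2 / [2.15 × (45.8 − -20.8)] = 27.503 kg/s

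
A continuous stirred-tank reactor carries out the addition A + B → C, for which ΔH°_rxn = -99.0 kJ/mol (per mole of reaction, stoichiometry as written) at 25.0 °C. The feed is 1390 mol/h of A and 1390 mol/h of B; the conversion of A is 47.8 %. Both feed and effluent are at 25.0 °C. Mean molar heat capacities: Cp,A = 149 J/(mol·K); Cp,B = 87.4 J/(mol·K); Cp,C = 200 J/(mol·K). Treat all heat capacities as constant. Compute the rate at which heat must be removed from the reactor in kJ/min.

Extent of reaction ξ = 0.478 × 1390 = 664.42 mol/h
Reaction term: ξ·ΔH°_rxn = 664.42 × -99.0 = -65778 kJ/h
Q = ΔH = -65778 kJ/h = -18.272 kW
Heat removed = 1096.3 kJ/min

Q_out = 1100 kJ/min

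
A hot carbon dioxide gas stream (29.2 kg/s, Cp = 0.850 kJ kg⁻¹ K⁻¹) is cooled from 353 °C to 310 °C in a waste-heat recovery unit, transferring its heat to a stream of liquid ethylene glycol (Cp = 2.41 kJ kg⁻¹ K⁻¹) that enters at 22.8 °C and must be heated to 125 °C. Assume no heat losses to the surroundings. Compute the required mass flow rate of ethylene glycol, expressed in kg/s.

Heat released by hot stream: Q = 29.2 × 0.850 × (353 − 310) = 1067.3 kJ/s
Energy balance on cold side (adiabatic exchanger): Q = ṁ_c·Cp_c·(T_c,out − T_c,in)
ṁ_c = 1067.3 / [2.41 × (125 − 22.8)] = 4.3331 kg/s

ṁ_c = 4.33 kg/s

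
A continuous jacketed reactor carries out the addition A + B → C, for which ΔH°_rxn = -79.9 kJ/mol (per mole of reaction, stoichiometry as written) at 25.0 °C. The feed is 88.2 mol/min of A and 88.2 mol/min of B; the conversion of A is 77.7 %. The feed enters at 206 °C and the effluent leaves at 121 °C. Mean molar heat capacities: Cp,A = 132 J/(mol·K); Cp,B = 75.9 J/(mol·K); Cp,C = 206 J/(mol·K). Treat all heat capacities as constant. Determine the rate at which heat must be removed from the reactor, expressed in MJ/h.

Q_out = 423 MJ/h

Extent of reaction ξ = 0.777 × 88.2 = 68.531 mol/min
Reaction term: ξ·ΔH°_rxn = 68.531 × -79.9 = -5475.7 kJ/min
Sensible, feed 206→25 °C: -3319 kJ/min
Outlet flows (mol/min): A 19.669, B 19.669, C 68.531
Sensible, products 25→121 °C: 1747.8 kJ/min
Q = ΔH = -7046.8 kJ/min = -117.45 kW
Heat removed = 422.81 MJ/h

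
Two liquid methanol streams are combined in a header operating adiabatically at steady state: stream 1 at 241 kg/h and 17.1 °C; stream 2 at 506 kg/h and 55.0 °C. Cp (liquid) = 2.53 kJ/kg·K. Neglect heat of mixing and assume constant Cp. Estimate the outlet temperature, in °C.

Adiabatic, steady state ⇒ Σ ṁᵢCp,ᵢ(T_out − Tᵢ) = 0
Σ ṁᵢCp,ᵢTᵢ = 241×2.53×17.1 + 506×2.53×55.0 = 80836
Σ ṁᵢCp,ᵢ = 241×2.53 + 506×2.53 = 1889.9
T_out = 80836 / 1889.9 = 42.773 °C

T_out = 42.8 °C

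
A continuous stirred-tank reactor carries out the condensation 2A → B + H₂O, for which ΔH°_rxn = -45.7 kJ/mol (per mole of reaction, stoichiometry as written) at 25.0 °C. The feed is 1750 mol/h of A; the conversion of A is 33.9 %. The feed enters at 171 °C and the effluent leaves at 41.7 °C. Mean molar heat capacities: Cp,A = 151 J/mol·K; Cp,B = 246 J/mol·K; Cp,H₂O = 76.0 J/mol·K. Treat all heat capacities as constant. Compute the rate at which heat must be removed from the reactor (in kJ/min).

Q_out = 794 kJ/min

Extent of reaction ξ = 0.339 × 1750 / 2 = 296.62 mol/h
Reaction term: ξ·ΔH°_rxn = 296.62 × -45.7 = -13556 kJ/h
Sensible, feed 171→25 °C: -38580 kJ/h
Outlet flows (mol/h): A 1156.8, B 296.62, H₂O 296.62
Sensible, products 25→41.7 °C: 4512 kJ/h
Q = ΔH = -47624 kJ/h = -13.229 kW
Heat removed = 793.74 kJ/min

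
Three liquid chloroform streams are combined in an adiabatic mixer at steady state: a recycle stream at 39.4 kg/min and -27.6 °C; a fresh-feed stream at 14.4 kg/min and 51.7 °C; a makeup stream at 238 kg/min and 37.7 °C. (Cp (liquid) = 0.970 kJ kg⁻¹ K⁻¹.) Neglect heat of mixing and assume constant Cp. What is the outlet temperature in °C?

T_out = 29.6 °C

No heat crosses the boundary, so H_out = H_in.
Σ ṁᵢCp,ᵢTᵢ = 39.4×0.970×-27.6 + 14.4×0.970×51.7 + 238×0.970×37.7 = 8370.8
Σ ṁᵢCp,ᵢ = 39.4×0.970 + 14.4×0.970 + 238×0.970 = 283.05
T_out = 8370.8 / 283.05 = 29.574 °C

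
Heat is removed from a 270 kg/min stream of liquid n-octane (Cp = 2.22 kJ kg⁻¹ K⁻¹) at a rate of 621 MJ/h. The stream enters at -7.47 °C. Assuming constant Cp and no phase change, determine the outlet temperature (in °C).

T_out = -24.7 °C

Q = 621 MJ/h = 10350 kJ/min
ΔT = Q/(ṁ·Cp) = 10350/(270×2.22) = 17.267 K
T_out = -7.47 − 17.267 = -24.737 °C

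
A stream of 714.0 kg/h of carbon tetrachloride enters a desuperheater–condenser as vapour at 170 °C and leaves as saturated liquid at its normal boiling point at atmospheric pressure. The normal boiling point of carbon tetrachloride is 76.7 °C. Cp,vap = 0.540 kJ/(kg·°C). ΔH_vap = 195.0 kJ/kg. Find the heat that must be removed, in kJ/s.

Q_c = 48.7 kJ/s

vapour 170→76.7 °C: -50.382 kJ/kg
condensation at 76.7 °C: -195 kJ/kg
Δh = -50.382 + -195 = -245.38 kJ/kg
Q = ṁ·Δh = 714.0 kg/h × -245.38 kJ/kg = -175200 kJ/h
|Q| = 48.667 kW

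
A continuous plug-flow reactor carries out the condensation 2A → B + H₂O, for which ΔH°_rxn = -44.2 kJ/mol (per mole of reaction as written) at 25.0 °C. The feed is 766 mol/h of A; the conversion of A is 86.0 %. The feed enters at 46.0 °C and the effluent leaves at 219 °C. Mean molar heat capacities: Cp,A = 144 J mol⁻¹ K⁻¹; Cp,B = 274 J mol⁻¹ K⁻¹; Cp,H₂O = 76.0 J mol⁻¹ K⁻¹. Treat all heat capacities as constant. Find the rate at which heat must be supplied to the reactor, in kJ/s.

Extent of reaction ξ = 0.860 × 766 / 2 = 329.38 mol/h
Reaction term: ξ·ΔH°_rxn = 329.38 × -44.2 = -14559 kJ/h
Sensible, feed 46.0→25 °C: -2316.4 kJ/h
Outlet flows (mol/h): A 107.24, B 329.38, H₂O 329.38
Sensible, products 25→219 °C: 25361 kJ/h
Q = ΔH = 8485.8 kJ/h = 2.3572 kW
Heat supplied = 2.3572 kJ/s

Q_in = 2.36 kJ/s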